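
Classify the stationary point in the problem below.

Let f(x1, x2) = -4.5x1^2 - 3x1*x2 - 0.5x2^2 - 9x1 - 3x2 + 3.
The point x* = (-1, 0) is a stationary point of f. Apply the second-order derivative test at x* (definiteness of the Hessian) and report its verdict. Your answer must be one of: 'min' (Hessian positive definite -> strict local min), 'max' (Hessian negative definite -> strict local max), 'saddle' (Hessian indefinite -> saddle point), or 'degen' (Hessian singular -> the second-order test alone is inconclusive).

Compute the Hessian H = grad^2 f:
  H = [[-9, -3], [-3, -1]]
Verify stationarity: grad f(x*) = H x* + g = (0, 0).
Eigenvalues of H: -10, 0.
H has a zero eigenvalue (singular; negative semidefinite but not definite), so H is neither positive definite, negative definite, nor indefinite. The second-order test alone is inconclusive -> degen.
(Indeed, f is constant along the null direction of H through x*, so x* is not a strict local extremum.)

degen


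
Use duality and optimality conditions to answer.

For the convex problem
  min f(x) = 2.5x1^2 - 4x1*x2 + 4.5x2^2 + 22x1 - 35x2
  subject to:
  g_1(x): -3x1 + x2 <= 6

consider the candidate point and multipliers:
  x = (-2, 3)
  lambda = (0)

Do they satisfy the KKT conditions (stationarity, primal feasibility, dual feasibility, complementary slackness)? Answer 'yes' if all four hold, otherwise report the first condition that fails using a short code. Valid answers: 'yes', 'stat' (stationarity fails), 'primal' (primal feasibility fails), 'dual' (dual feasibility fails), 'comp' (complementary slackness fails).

Gradient of f: grad f(x) = Q x + c = (0, 0)
Constraint values g_i(x) = a_i^T x - b_i:
  g_1((-2, 3)) = 3
Stationarity residual: grad f(x) + sum_i lambda_i a_i = (0, 0)
  -> stationarity OK
Primal feasibility (all g_i <= 0): FAILS
Dual feasibility (all lambda_i >= 0): OK
Complementary slackness (lambda_i * g_i(x) = 0 for all i): OK

Verdict: the first failing condition is primal_feasibility -> primal.

primal


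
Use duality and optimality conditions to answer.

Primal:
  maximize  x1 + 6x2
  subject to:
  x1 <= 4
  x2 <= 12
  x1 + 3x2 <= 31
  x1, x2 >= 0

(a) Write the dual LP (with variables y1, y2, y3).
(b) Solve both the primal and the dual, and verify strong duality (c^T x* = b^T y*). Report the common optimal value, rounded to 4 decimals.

The standard primal-dual pair for 'max c^T x s.t. A x <= b, x >= 0' is:
  Dual:  min b^T y  s.t.  A^T y >= c,  y >= 0.

So the dual LP is:
  minimize  4y1 + 12y2 + 31y3
  subject to:
    y1 + y3 >= 1
    y2 + 3y3 >= 6
    y1, y2, y3 >= 0

Solving the primal: x* = (0, 10.3333).
  primal value c^T x* = 62.
Solving the dual: y* = (0, 0, 2).
  dual value b^T y* = 62.
Strong duality: c^T x* = b^T y*. Confirmed.

62


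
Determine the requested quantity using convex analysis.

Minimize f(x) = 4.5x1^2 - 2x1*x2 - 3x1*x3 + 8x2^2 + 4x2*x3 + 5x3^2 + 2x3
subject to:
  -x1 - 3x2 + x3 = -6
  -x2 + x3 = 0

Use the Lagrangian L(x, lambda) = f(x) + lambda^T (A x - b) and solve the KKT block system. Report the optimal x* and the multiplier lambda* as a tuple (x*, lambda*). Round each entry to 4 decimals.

Form the Lagrangian:
  L(x, lambda) = (1/2) x^T Q x + c^T x + lambda^T (A x - b)
Stationarity (grad_x L = 0): Q x + c + A^T lambda = 0.
Primal feasibility: A x = b.

This gives the KKT block system:
  [ Q   A^T ] [ x     ]   [-c ]
  [ A    0  ] [ lambda ] = [ b ]

Solving the linear system:
  x*      = (2.9778, 1.5111, 1.5111)
  lambda* = (19.2444, -33.4667)
  f(x*)   = 59.2444

x* = (2.9778, 1.5111, 1.5111), lambda* = (19.2444, -33.4667)


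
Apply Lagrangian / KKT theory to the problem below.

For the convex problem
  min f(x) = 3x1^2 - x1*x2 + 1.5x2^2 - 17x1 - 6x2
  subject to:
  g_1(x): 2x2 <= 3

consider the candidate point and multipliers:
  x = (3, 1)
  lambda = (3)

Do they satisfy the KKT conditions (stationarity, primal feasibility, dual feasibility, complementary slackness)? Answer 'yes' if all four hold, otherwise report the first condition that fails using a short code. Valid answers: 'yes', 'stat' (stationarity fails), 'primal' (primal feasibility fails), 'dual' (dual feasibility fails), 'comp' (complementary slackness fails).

Gradient of f: grad f(x) = Q x + c = (0, -6)
Constraint values g_i(x) = a_i^T x - b_i:
  g_1((3, 1)) = -1
Stationarity residual: grad f(x) + sum_i lambda_i a_i = (0, 0)
  -> stationarity OK
Primal feasibility (all g_i <= 0): OK
Dual feasibility (all lambda_i >= 0): OK
Complementary slackness (lambda_i * g_i(x) = 0 for all i): FAILS

Verdict: the first failing condition is complementary_slackness -> comp.

comp


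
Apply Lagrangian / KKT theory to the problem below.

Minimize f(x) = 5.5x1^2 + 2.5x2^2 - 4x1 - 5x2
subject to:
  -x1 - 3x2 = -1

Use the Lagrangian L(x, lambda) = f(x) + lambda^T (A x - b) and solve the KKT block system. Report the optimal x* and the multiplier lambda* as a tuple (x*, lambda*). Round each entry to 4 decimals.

Form the Lagrangian:
  L(x, lambda) = (1/2) x^T Q x + c^T x + lambda^T (A x - b)
Stationarity (grad_x L = 0): Q x + c + A^T lambda = 0.
Primal feasibility: A x = b.

This gives the KKT block system:
  [ Q   A^T ] [ x     ]   [-c ]
  [ A    0  ] [ lambda ] = [ b ]

Solving the linear system:
  x*      = (0.25, 0.25)
  lambda* = (-1.25)
  f(x*)   = -1.75

x* = (0.25, 0.25), lambda* = (-1.25)


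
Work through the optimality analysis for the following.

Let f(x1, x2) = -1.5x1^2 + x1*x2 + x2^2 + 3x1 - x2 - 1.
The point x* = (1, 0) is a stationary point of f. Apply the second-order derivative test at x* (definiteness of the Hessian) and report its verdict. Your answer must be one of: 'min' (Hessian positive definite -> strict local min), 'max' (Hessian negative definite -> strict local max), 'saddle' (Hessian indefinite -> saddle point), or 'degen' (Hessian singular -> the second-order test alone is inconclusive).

Compute the Hessian H = grad^2 f:
  H = [[-3, 1], [1, 2]]
Verify stationarity: grad f(x*) = H x* + g = (0, 0).
Eigenvalues of H: -3.1926, 2.1926.
Eigenvalues have mixed signs, so H is indefinite -> x* is a saddle point.

saddle


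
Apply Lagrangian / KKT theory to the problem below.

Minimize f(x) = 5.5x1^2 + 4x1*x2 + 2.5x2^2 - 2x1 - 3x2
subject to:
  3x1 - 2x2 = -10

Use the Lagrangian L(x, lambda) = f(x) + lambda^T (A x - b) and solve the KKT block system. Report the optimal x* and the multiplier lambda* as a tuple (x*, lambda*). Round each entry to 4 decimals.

Form the Lagrangian:
  L(x, lambda) = (1/2) x^T Q x + c^T x + lambda^T (A x - b)
Stationarity (grad_x L = 0): Q x + c + A^T lambda = 0.
Primal feasibility: A x = b.

This gives the KKT block system:
  [ Q   A^T ] [ x     ]   [-c ]
  [ A    0  ] [ lambda ] = [ b ]

Solving the linear system:
  x*      = (-1.4891, 2.7664)
  lambda* = (2.438)
  f(x*)   = 9.5292

x* = (-1.4891, 2.7664), lambda* = (2.438)


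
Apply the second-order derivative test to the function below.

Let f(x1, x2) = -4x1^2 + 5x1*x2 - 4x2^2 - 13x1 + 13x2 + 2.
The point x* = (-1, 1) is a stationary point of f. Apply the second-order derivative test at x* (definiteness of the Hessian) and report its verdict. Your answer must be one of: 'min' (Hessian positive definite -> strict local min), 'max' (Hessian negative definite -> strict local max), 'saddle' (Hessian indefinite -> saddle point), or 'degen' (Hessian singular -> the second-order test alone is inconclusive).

Compute the Hessian H = grad^2 f:
  H = [[-8, 5], [5, -8]]
Verify stationarity: grad f(x*) = H x* + g = (0, 0).
Eigenvalues of H: -13, -3.
Both eigenvalues < 0, so H is negative definite -> x* is a strict local max.

max


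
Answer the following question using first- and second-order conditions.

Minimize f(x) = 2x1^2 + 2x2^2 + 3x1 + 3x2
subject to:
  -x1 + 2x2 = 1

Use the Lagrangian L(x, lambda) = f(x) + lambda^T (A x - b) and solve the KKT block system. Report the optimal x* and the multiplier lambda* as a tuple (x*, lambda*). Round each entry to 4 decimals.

Form the Lagrangian:
  L(x, lambda) = (1/2) x^T Q x + c^T x + lambda^T (A x - b)
Stationarity (grad_x L = 0): Q x + c + A^T lambda = 0.
Primal feasibility: A x = b.

This gives the KKT block system:
  [ Q   A^T ] [ x     ]   [-c ]
  [ A    0  ] [ lambda ] = [ b ]

Solving the linear system:
  x*      = (-1.1, -0.05)
  lambda* = (-1.4)
  f(x*)   = -1.025

x* = (-1.1, -0.05), lambda* = (-1.4)


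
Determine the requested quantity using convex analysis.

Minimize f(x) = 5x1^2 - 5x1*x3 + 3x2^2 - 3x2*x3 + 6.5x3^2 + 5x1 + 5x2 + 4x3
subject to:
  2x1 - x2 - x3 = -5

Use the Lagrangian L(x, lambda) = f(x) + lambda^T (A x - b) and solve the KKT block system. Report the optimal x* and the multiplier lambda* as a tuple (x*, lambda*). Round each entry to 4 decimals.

Form the Lagrangian:
  L(x, lambda) = (1/2) x^T Q x + c^T x + lambda^T (A x - b)
Stationarity (grad_x L = 0): Q x + c + A^T lambda = 0.
Primal feasibility: A x = b.

This gives the KKT block system:
  [ Q   A^T ] [ x     ]   [-c ]
  [ A    0  ] [ lambda ] = [ b ]

Solving the linear system:
  x*      = (-2.5452, 0.4112, -0.5016)
  lambda* = (8.972)
  f(x*)   = 16.0919

x* = (-2.5452, 0.4112, -0.5016), lambda* = (8.972)


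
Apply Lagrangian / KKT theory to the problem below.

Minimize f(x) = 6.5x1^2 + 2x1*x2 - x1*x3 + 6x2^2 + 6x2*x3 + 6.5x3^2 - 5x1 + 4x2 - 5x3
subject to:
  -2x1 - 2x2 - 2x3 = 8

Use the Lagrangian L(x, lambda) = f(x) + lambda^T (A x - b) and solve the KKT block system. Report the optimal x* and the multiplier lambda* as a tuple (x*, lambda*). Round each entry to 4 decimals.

Form the Lagrangian:
  L(x, lambda) = (1/2) x^T Q x + c^T x + lambda^T (A x - b)
Stationarity (grad_x L = 0): Q x + c + A^T lambda = 0.
Primal feasibility: A x = b.

This gives the KKT block system:
  [ Q   A^T ] [ x     ]   [-c ]
  [ A    0  ] [ lambda ] = [ b ]

Solving the linear system:
  x*      = (-1.3561, -1.803, -0.8409)
  lambda* = (-12.697)
  f(x*)   = 52.6742

x* = (-1.3561, -1.803, -0.8409), lambda* = (-12.697)


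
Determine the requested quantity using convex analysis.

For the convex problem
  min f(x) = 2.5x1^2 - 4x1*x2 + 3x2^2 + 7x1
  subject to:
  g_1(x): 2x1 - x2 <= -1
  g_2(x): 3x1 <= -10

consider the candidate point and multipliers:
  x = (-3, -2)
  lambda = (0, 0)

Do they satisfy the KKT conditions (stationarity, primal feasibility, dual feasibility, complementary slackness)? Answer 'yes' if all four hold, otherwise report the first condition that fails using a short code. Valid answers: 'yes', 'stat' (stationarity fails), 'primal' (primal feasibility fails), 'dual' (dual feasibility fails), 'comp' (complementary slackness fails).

Gradient of f: grad f(x) = Q x + c = (0, 0)
Constraint values g_i(x) = a_i^T x - b_i:
  g_1((-3, -2)) = -3
  g_2((-3, -2)) = 1
Stationarity residual: grad f(x) + sum_i lambda_i a_i = (0, 0)
  -> stationarity OK
Primal feasibility (all g_i <= 0): FAILS
Dual feasibility (all lambda_i >= 0): OK
Complementary slackness (lambda_i * g_i(x) = 0 for all i): OK

Verdict: the first failing condition is primal_feasibility -> primal.

primal


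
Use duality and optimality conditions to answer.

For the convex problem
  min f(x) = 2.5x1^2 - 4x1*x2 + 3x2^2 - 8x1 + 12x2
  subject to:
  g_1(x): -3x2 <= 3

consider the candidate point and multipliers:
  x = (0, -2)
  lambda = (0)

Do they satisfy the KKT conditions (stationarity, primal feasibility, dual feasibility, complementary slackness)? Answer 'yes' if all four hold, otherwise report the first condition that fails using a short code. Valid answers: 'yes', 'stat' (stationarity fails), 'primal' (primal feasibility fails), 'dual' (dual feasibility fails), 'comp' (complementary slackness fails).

Gradient of f: grad f(x) = Q x + c = (0, 0)
Constraint values g_i(x) = a_i^T x - b_i:
  g_1((0, -2)) = 3
Stationarity residual: grad f(x) + sum_i lambda_i a_i = (0, 0)
  -> stationarity OK
Primal feasibility (all g_i <= 0): FAILS
Dual feasibility (all lambda_i >= 0): OK
Complementary slackness (lambda_i * g_i(x) = 0 for all i): OK

Verdict: the first failing condition is primal_feasibility -> primal.

primal


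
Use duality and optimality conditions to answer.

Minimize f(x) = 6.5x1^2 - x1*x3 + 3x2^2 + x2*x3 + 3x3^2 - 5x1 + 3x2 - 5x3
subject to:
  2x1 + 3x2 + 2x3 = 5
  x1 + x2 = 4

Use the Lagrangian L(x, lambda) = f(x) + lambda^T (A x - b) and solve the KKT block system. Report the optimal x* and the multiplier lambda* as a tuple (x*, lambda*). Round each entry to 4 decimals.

Form the Lagrangian:
  L(x, lambda) = (1/2) x^T Q x + c^T x + lambda^T (A x - b)
Stationarity (grad_x L = 0): Q x + c + A^T lambda = 0.
Primal feasibility: A x = b.

This gives the KKT block system:
  [ Q   A^T ] [ x     ]   [-c ]
  [ A    0  ] [ lambda ] = [ b ]

Solving the linear system:
  x*      = (1.9459, 2.0541, -2.527)
  lambda* = (10.027, -42.8784)
  f(x*)   = 65.223

x* = (1.9459, 2.0541, -2.527), lambda* = (10.027, -42.8784)


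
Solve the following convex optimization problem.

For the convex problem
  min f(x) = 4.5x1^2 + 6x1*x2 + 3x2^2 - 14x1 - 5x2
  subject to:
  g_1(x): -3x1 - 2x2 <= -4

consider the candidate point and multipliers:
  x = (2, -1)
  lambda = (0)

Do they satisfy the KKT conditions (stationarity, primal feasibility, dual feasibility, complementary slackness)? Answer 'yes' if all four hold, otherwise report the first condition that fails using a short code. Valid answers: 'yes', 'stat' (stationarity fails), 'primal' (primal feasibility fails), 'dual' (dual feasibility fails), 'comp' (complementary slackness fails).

Gradient of f: grad f(x) = Q x + c = (-2, 1)
Constraint values g_i(x) = a_i^T x - b_i:
  g_1((2, -1)) = 0
Stationarity residual: grad f(x) + sum_i lambda_i a_i = (-2, 1)
  -> stationarity FAILS
Primal feasibility (all g_i <= 0): OK
Dual feasibility (all lambda_i >= 0): OK
Complementary slackness (lambda_i * g_i(x) = 0 for all i): OK

Verdict: the first failing condition is stationarity -> stat.

stat


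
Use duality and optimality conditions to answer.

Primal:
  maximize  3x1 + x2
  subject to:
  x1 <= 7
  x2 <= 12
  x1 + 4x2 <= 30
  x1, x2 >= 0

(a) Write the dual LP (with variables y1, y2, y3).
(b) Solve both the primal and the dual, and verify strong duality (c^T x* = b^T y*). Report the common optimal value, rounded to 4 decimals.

The standard primal-dual pair for 'max c^T x s.t. A x <= b, x >= 0' is:
  Dual:  min b^T y  s.t.  A^T y >= c,  y >= 0.

So the dual LP is:
  minimize  7y1 + 12y2 + 30y3
  subject to:
    y1 + y3 >= 3
    y2 + 4y3 >= 1
    y1, y2, y3 >= 0

Solving the primal: x* = (7, 5.75).
  primal value c^T x* = 26.75.
Solving the dual: y* = (2.75, 0, 0.25).
  dual value b^T y* = 26.75.
Strong duality: c^T x* = b^T y*. Confirmed.

26.75


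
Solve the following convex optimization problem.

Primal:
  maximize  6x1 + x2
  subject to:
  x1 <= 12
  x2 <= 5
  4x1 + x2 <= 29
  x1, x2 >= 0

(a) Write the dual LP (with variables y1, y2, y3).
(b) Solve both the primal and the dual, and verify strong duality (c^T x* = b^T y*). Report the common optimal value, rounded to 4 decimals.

The standard primal-dual pair for 'max c^T x s.t. A x <= b, x >= 0' is:
  Dual:  min b^T y  s.t.  A^T y >= c,  y >= 0.

So the dual LP is:
  minimize  12y1 + 5y2 + 29y3
  subject to:
    y1 + 4y3 >= 6
    y2 + y3 >= 1
    y1, y2, y3 >= 0

Solving the primal: x* = (7.25, 0).
  primal value c^T x* = 43.5.
Solving the dual: y* = (0, 0, 1.5).
  dual value b^T y* = 43.5.
Strong duality: c^T x* = b^T y*. Confirmed.

43.5


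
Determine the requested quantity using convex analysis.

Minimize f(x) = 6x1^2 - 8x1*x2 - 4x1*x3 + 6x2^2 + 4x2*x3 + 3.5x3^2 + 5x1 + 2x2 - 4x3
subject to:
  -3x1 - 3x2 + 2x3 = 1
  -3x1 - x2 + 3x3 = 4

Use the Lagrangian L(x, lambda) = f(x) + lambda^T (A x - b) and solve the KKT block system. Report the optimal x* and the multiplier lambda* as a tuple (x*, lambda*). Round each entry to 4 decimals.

Form the Lagrangian:
  L(x, lambda) = (1/2) x^T Q x + c^T x + lambda^T (A x - b)
Stationarity (grad_x L = 0): Q x + c + A^T lambda = 0.
Primal feasibility: A x = b.

This gives the KKT block system:
  [ Q   A^T ] [ x     ]   [-c ]
  [ A    0  ] [ lambda ] = [ b ]

Solving the linear system:
  x*      = (0.352, 0.5634, 1.8731)
  lambda* = (7.1816, -8.107)
  f(x*)   = 10.3203

x* = (0.352, 0.5634, 1.8731), lambda* = (7.1816, -8.107)


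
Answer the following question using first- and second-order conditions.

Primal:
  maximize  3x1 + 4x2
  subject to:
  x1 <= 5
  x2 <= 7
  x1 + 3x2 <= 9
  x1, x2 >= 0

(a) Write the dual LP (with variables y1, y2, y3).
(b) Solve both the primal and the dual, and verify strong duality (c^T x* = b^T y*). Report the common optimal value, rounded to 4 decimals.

The standard primal-dual pair for 'max c^T x s.t. A x <= b, x >= 0' is:
  Dual:  min b^T y  s.t.  A^T y >= c,  y >= 0.

So the dual LP is:
  minimize  5y1 + 7y2 + 9y3
  subject to:
    y1 + y3 >= 3
    y2 + 3y3 >= 4
    y1, y2, y3 >= 0

Solving the primal: x* = (5, 1.3333).
  primal value c^T x* = 20.3333.
Solving the dual: y* = (1.6667, 0, 1.3333).
  dual value b^T y* = 20.3333.
Strong duality: c^T x* = b^T y*. Confirmed.

20.3333


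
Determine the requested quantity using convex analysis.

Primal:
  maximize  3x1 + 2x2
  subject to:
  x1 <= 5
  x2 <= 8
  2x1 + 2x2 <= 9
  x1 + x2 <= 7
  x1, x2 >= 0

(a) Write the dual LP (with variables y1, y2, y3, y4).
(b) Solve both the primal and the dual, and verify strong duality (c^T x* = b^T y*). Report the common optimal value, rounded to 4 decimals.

The standard primal-dual pair for 'max c^T x s.t. A x <= b, x >= 0' is:
  Dual:  min b^T y  s.t.  A^T y >= c,  y >= 0.

So the dual LP is:
  minimize  5y1 + 8y2 + 9y3 + 7y4
  subject to:
    y1 + 2y3 + y4 >= 3
    y2 + 2y3 + y4 >= 2
    y1, y2, y3, y4 >= 0

Solving the primal: x* = (4.5, 0).
  primal value c^T x* = 13.5.
Solving the dual: y* = (0, 0, 1.5, 0).
  dual value b^T y* = 13.5.
Strong duality: c^T x* = b^T y*. Confirmed.

13.5


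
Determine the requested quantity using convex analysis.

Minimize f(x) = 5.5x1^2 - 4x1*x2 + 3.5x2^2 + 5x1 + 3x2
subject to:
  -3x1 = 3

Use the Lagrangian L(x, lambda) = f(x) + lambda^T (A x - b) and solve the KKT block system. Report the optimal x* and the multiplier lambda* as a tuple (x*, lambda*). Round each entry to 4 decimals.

Form the Lagrangian:
  L(x, lambda) = (1/2) x^T Q x + c^T x + lambda^T (A x - b)
Stationarity (grad_x L = 0): Q x + c + A^T lambda = 0.
Primal feasibility: A x = b.

This gives the KKT block system:
  [ Q   A^T ] [ x     ]   [-c ]
  [ A    0  ] [ lambda ] = [ b ]

Solving the linear system:
  x*      = (-1, -1)
  lambda* = (-0.6667)
  f(x*)   = -3

x* = (-1, -1), lambda* = (-0.6667)


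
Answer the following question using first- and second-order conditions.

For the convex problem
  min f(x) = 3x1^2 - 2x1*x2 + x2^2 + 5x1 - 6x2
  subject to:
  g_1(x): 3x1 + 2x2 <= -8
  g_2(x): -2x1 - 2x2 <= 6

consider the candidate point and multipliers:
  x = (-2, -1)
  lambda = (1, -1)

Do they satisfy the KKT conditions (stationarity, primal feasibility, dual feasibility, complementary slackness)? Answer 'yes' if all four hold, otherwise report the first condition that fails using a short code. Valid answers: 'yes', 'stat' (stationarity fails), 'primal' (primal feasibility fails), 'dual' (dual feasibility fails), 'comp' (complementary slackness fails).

Gradient of f: grad f(x) = Q x + c = (-5, -4)
Constraint values g_i(x) = a_i^T x - b_i:
  g_1((-2, -1)) = 0
  g_2((-2, -1)) = 0
Stationarity residual: grad f(x) + sum_i lambda_i a_i = (0, 0)
  -> stationarity OK
Primal feasibility (all g_i <= 0): OK
Dual feasibility (all lambda_i >= 0): FAILS
Complementary slackness (lambda_i * g_i(x) = 0 for all i): OK

Verdict: the first failing condition is dual_feasibility -> dual.

dual


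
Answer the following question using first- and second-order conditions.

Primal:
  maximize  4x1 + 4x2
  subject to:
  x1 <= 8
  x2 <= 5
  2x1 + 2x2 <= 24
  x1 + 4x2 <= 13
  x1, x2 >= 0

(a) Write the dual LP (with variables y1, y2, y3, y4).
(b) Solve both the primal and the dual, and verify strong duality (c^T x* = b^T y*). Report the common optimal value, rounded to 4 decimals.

The standard primal-dual pair for 'max c^T x s.t. A x <= b, x >= 0' is:
  Dual:  min b^T y  s.t.  A^T y >= c,  y >= 0.

So the dual LP is:
  minimize  8y1 + 5y2 + 24y3 + 13y4
  subject to:
    y1 + 2y3 + y4 >= 4
    y2 + 2y3 + 4y4 >= 4
    y1, y2, y3, y4 >= 0

Solving the primal: x* = (8, 1.25).
  primal value c^T x* = 37.
Solving the dual: y* = (3, 0, 0, 1).
  dual value b^T y* = 37.
Strong duality: c^T x* = b^T y*. Confirmed.

37


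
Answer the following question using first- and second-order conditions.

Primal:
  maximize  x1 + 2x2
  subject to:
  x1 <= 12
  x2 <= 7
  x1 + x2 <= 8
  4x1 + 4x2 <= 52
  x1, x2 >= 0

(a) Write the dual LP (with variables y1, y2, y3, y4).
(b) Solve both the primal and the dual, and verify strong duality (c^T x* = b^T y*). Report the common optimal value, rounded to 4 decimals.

The standard primal-dual pair for 'max c^T x s.t. A x <= b, x >= 0' is:
  Dual:  min b^T y  s.t.  A^T y >= c,  y >= 0.

So the dual LP is:
  minimize  12y1 + 7y2 + 8y3 + 52y4
  subject to:
    y1 + y3 + 4y4 >= 1
    y2 + y3 + 4y4 >= 2
    y1, y2, y3, y4 >= 0

Solving the primal: x* = (1, 7).
  primal value c^T x* = 15.
Solving the dual: y* = (0, 1, 1, 0).
  dual value b^T y* = 15.
Strong duality: c^T x* = b^T y*. Confirmed.

15


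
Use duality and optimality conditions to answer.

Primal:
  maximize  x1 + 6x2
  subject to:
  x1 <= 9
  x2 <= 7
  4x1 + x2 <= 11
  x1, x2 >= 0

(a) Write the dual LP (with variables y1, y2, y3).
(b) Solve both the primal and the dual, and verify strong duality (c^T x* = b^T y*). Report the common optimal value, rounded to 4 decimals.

The standard primal-dual pair for 'max c^T x s.t. A x <= b, x >= 0' is:
  Dual:  min b^T y  s.t.  A^T y >= c,  y >= 0.

So the dual LP is:
  minimize  9y1 + 7y2 + 11y3
  subject to:
    y1 + 4y3 >= 1
    y2 + y3 >= 6
    y1, y2, y3 >= 0

Solving the primal: x* = (1, 7).
  primal value c^T x* = 43.
Solving the dual: y* = (0, 5.75, 0.25).
  dual value b^T y* = 43.
Strong duality: c^T x* = b^T y*. Confirmed.

43


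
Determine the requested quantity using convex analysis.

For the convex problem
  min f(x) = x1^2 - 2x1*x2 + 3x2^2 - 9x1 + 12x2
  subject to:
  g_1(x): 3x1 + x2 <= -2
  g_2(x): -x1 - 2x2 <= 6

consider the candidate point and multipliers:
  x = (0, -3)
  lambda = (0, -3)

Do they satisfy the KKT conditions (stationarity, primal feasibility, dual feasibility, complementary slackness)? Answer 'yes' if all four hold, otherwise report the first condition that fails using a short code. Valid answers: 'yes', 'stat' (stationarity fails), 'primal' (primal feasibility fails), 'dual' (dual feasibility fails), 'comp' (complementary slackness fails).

Gradient of f: grad f(x) = Q x + c = (-3, -6)
Constraint values g_i(x) = a_i^T x - b_i:
  g_1((0, -3)) = -1
  g_2((0, -3)) = 0
Stationarity residual: grad f(x) + sum_i lambda_i a_i = (0, 0)
  -> stationarity OK
Primal feasibility (all g_i <= 0): OK
Dual feasibility (all lambda_i >= 0): FAILS
Complementary slackness (lambda_i * g_i(x) = 0 for all i): OK

Verdict: the first failing condition is dual_feasibility -> dual.

dual


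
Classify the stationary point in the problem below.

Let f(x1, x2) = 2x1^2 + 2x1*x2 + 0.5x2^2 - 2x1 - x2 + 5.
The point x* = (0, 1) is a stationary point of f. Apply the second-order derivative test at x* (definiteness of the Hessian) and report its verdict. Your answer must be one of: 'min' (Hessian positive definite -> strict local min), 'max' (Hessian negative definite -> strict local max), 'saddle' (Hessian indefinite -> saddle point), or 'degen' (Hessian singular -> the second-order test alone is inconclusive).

Compute the Hessian H = grad^2 f:
  H = [[4, 2], [2, 1]]
Verify stationarity: grad f(x*) = H x* + g = (0, 0).
Eigenvalues of H: 0, 5.
H has a zero eigenvalue (singular; positive semidefinite but not definite), so H is neither positive definite, negative definite, nor indefinite. The second-order test alone is inconclusive -> degen.
(Indeed, f is constant along the null direction of H through x*, so x* is not a strict local extremum.)

degen


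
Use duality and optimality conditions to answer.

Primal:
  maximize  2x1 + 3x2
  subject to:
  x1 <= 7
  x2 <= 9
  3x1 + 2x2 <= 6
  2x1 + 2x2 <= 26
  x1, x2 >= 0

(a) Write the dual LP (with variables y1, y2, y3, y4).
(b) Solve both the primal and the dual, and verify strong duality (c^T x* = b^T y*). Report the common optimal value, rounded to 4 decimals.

The standard primal-dual pair for 'max c^T x s.t. A x <= b, x >= 0' is:
  Dual:  min b^T y  s.t.  A^T y >= c,  y >= 0.

So the dual LP is:
  minimize  7y1 + 9y2 + 6y3 + 26y4
  subject to:
    y1 + 3y3 + 2y4 >= 2
    y2 + 2y3 + 2y4 >= 3
    y1, y2, y3, y4 >= 0

Solving the primal: x* = (0, 3).
  primal value c^T x* = 9.
Solving the dual: y* = (0, 0, 1.5, 0).
  dual value b^T y* = 9.
Strong duality: c^T x* = b^T y*. Confirmed.

9


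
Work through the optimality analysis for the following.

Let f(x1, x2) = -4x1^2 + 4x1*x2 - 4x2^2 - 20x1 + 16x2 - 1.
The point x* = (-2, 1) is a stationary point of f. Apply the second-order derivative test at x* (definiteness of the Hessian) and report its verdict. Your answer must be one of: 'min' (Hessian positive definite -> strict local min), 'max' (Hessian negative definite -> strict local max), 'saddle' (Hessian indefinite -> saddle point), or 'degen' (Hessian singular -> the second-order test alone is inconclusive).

Compute the Hessian H = grad^2 f:
  H = [[-8, 4], [4, -8]]
Verify stationarity: grad f(x*) = H x* + g = (0, 0).
Eigenvalues of H: -12, -4.
Both eigenvalues < 0, so H is negative definite -> x* is a strict local max.

max


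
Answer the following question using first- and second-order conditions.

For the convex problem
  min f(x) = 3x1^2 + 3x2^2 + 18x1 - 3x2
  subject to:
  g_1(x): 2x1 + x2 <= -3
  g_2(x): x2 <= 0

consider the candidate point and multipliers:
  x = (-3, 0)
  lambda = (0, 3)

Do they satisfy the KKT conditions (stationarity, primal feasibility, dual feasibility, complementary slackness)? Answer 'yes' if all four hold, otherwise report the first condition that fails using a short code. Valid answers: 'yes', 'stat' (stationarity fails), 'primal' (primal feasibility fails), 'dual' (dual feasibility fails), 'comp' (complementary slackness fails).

Gradient of f: grad f(x) = Q x + c = (0, -3)
Constraint values g_i(x) = a_i^T x - b_i:
  g_1((-3, 0)) = -3
  g_2((-3, 0)) = 0
Stationarity residual: grad f(x) + sum_i lambda_i a_i = (0, 0)
  -> stationarity OK
Primal feasibility (all g_i <= 0): OK
Dual feasibility (all lambda_i >= 0): OK
Complementary slackness (lambda_i * g_i(x) = 0 for all i): OK

Verdict: yes, KKT holds.

yes


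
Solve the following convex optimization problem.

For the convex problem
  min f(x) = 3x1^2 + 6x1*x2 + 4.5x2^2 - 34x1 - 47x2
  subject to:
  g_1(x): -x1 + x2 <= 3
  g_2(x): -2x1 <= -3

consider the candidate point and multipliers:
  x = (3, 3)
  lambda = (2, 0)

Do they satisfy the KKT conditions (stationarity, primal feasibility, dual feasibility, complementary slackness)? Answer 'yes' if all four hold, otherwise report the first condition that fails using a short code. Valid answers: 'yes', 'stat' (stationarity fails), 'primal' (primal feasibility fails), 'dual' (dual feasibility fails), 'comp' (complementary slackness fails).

Gradient of f: grad f(x) = Q x + c = (2, -2)
Constraint values g_i(x) = a_i^T x - b_i:
  g_1((3, 3)) = -3
  g_2((3, 3)) = -3
Stationarity residual: grad f(x) + sum_i lambda_i a_i = (0, 0)
  -> stationarity OK
Primal feasibility (all g_i <= 0): OK
Dual feasibility (all lambda_i >= 0): OK
Complementary slackness (lambda_i * g_i(x) = 0 for all i): FAILS

Verdict: the first failing condition is complementary_slackness -> comp.

comp


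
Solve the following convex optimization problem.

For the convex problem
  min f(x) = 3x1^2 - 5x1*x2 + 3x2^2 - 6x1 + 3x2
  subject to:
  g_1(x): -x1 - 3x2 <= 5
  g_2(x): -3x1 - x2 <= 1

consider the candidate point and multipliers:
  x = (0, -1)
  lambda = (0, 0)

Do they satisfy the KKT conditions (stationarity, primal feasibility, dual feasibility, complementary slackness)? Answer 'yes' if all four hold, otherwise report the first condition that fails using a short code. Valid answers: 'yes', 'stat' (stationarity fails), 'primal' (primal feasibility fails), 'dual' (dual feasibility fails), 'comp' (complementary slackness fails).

Gradient of f: grad f(x) = Q x + c = (-1, -3)
Constraint values g_i(x) = a_i^T x - b_i:
  g_1((0, -1)) = -2
  g_2((0, -1)) = 0
Stationarity residual: grad f(x) + sum_i lambda_i a_i = (-1, -3)
  -> stationarity FAILS
Primal feasibility (all g_i <= 0): OK
Dual feasibility (all lambda_i >= 0): OK
Complementary slackness (lambda_i * g_i(x) = 0 for all i): OK

Verdict: the first failing condition is stationarity -> stat.

stat


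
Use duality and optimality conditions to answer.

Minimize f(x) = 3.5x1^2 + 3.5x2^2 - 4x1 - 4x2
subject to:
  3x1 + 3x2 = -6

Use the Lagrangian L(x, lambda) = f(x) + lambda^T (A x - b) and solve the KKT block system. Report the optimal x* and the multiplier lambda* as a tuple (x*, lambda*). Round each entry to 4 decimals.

Form the Lagrangian:
  L(x, lambda) = (1/2) x^T Q x + c^T x + lambda^T (A x - b)
Stationarity (grad_x L = 0): Q x + c + A^T lambda = 0.
Primal feasibility: A x = b.

This gives the KKT block system:
  [ Q   A^T ] [ x     ]   [-c ]
  [ A    0  ] [ lambda ] = [ b ]

Solving the linear system:
  x*      = (-1, -1)
  lambda* = (3.6667)
  f(x*)   = 15

x* = (-1, -1), lambda* = (3.6667)


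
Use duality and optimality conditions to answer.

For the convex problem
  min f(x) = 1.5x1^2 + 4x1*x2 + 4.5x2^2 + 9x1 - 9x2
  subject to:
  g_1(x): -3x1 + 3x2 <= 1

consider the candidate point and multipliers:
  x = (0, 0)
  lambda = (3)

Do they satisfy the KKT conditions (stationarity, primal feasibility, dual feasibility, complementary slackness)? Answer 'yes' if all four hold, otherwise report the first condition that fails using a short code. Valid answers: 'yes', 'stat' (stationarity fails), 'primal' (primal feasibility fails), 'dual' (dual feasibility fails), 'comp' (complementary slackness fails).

Gradient of f: grad f(x) = Q x + c = (9, -9)
Constraint values g_i(x) = a_i^T x - b_i:
  g_1((0, 0)) = -1
Stationarity residual: grad f(x) + sum_i lambda_i a_i = (0, 0)
  -> stationarity OK
Primal feasibility (all g_i <= 0): OK
Dual feasibility (all lambda_i >= 0): OK
Complementary slackness (lambda_i * g_i(x) = 0 for all i): FAILS

Verdict: the first failing condition is complementary_slackness -> comp.

comp


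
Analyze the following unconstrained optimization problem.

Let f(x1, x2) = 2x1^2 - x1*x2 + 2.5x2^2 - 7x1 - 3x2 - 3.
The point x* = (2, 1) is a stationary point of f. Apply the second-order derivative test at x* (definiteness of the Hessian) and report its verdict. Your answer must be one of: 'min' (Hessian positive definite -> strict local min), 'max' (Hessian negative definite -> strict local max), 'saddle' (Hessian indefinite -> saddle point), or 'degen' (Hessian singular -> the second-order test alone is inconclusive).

Compute the Hessian H = grad^2 f:
  H = [[4, -1], [-1, 5]]
Verify stationarity: grad f(x*) = H x* + g = (0, 0).
Eigenvalues of H: 3.382, 5.618.
Both eigenvalues > 0, so H is positive definite -> x* is a strict local min.

min


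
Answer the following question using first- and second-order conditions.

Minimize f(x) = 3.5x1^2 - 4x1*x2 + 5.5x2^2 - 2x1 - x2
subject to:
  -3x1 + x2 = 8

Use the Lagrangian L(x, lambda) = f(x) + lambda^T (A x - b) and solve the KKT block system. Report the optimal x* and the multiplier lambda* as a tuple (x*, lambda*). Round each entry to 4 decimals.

Form the Lagrangian:
  L(x, lambda) = (1/2) x^T Q x + c^T x + lambda^T (A x - b)
Stationarity (grad_x L = 0): Q x + c + A^T lambda = 0.
Primal feasibility: A x = b.

This gives the KKT block system:
  [ Q   A^T ] [ x     ]   [-c ]
  [ A    0  ] [ lambda ] = [ b ]

Solving the linear system:
  x*      = (-2.7683, -0.3049)
  lambda* = (-6.7195)
  f(x*)   = 29.7988

x* = (-2.7683, -0.3049), lambda* = (-6.7195)


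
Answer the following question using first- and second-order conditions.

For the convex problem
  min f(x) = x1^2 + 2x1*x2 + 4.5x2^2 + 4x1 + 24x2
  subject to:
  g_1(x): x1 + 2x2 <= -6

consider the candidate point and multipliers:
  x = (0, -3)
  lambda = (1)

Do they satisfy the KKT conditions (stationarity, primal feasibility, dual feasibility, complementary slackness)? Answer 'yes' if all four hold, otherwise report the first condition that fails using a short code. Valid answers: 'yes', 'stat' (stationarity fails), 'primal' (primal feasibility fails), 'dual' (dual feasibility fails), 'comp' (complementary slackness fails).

Gradient of f: grad f(x) = Q x + c = (-2, -3)
Constraint values g_i(x) = a_i^T x - b_i:
  g_1((0, -3)) = 0
Stationarity residual: grad f(x) + sum_i lambda_i a_i = (-1, -1)
  -> stationarity FAILS
Primal feasibility (all g_i <= 0): OK
Dual feasibility (all lambda_i >= 0): OK
Complementary slackness (lambda_i * g_i(x) = 0 for all i): OK

Verdict: the first failing condition is stationarity -> stat.

stat


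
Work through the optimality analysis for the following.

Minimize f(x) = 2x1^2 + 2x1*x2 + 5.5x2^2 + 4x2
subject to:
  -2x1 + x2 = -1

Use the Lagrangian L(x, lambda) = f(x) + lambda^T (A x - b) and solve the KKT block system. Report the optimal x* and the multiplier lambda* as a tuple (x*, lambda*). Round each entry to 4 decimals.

Form the Lagrangian:
  L(x, lambda) = (1/2) x^T Q x + c^T x + lambda^T (A x - b)
Stationarity (grad_x L = 0): Q x + c + A^T lambda = 0.
Primal feasibility: A x = b.

This gives the KKT block system:
  [ Q   A^T ] [ x     ]   [-c ]
  [ A    0  ] [ lambda ] = [ b ]

Solving the linear system:
  x*      = (0.2857, -0.4286)
  lambda* = (0.1429)
  f(x*)   = -0.7857

x* = (0.2857, -0.4286), lambda* = (0.1429)


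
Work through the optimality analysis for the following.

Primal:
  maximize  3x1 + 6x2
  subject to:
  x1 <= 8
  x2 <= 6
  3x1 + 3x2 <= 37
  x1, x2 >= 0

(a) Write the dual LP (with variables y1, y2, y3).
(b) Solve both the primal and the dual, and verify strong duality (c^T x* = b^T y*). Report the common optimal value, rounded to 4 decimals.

The standard primal-dual pair for 'max c^T x s.t. A x <= b, x >= 0' is:
  Dual:  min b^T y  s.t.  A^T y >= c,  y >= 0.

So the dual LP is:
  minimize  8y1 + 6y2 + 37y3
  subject to:
    y1 + 3y3 >= 3
    y2 + 3y3 >= 6
    y1, y2, y3 >= 0

Solving the primal: x* = (6.3333, 6).
  primal value c^T x* = 55.
Solving the dual: y* = (0, 3, 1).
  dual value b^T y* = 55.
Strong duality: c^T x* = b^T y*. Confirmed.

55


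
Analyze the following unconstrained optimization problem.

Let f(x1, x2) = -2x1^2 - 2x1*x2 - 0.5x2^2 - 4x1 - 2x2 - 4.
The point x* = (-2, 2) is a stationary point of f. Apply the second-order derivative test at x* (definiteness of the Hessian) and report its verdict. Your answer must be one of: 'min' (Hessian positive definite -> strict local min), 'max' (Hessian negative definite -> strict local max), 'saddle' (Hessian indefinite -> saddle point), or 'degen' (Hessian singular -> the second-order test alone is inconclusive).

Compute the Hessian H = grad^2 f:
  H = [[-4, -2], [-2, -1]]
Verify stationarity: grad f(x*) = H x* + g = (0, 0).
Eigenvalues of H: -5, 0.
H has a zero eigenvalue (singular; negative semidefinite but not definite), so H is neither positive definite, negative definite, nor indefinite. The second-order test alone is inconclusive -> degen.
(Indeed, f is constant along the null direction of H through x*, so x* is not a strict local extremum.)

degen


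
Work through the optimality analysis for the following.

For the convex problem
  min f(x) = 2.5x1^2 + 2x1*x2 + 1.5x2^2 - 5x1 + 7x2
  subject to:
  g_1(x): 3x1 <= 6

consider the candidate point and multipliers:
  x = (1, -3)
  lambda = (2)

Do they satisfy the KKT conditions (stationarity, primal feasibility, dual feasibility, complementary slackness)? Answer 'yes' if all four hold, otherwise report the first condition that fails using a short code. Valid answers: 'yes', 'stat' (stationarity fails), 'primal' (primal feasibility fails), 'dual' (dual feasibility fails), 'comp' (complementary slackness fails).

Gradient of f: grad f(x) = Q x + c = (-6, 0)
Constraint values g_i(x) = a_i^T x - b_i:
  g_1((1, -3)) = -3
Stationarity residual: grad f(x) + sum_i lambda_i a_i = (0, 0)
  -> stationarity OK
Primal feasibility (all g_i <= 0): OK
Dual feasibility (all lambda_i >= 0): OK
Complementary slackness (lambda_i * g_i(x) = 0 for all i): FAILS

Verdict: the first failing condition is complementary_slackness -> comp.

comp


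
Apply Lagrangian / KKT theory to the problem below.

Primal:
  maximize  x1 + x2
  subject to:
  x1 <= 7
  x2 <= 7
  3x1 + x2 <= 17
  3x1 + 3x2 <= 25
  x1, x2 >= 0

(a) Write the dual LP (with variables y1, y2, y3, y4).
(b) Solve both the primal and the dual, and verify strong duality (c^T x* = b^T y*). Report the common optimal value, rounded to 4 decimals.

The standard primal-dual pair for 'max c^T x s.t. A x <= b, x >= 0' is:
  Dual:  min b^T y  s.t.  A^T y >= c,  y >= 0.

So the dual LP is:
  minimize  7y1 + 7y2 + 17y3 + 25y4
  subject to:
    y1 + 3y3 + 3y4 >= 1
    y2 + y3 + 3y4 >= 1
    y1, y2, y3, y4 >= 0

Solving the primal: x* = (4.3333, 4).
  primal value c^T x* = 8.3333.
Solving the dual: y* = (0, 0, 0, 0.3333).
  dual value b^T y* = 8.3333.
Strong duality: c^T x* = b^T y*. Confirmed.

8.3333


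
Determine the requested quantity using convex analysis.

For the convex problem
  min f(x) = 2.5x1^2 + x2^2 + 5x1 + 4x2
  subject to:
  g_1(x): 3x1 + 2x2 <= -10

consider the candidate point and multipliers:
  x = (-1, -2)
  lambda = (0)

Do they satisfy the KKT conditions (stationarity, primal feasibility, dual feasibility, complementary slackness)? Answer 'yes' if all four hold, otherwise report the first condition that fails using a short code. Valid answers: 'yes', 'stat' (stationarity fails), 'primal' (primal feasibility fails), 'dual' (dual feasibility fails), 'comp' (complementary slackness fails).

Gradient of f: grad f(x) = Q x + c = (0, 0)
Constraint values g_i(x) = a_i^T x - b_i:
  g_1((-1, -2)) = 3
Stationarity residual: grad f(x) + sum_i lambda_i a_i = (0, 0)
  -> stationarity OK
Primal feasibility (all g_i <= 0): FAILS
Dual feasibility (all lambda_i >= 0): OK
Complementary slackness (lambda_i * g_i(x) = 0 for all i): OK

Verdict: the first failing condition is primal_feasibility -> primal.

primal


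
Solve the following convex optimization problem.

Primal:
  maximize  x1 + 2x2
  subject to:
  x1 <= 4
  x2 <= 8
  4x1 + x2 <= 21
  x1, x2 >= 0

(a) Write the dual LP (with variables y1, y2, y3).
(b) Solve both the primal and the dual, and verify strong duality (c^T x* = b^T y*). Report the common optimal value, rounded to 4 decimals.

The standard primal-dual pair for 'max c^T x s.t. A x <= b, x >= 0' is:
  Dual:  min b^T y  s.t.  A^T y >= c,  y >= 0.

So the dual LP is:
  minimize  4y1 + 8y2 + 21y3
  subject to:
    y1 + 4y3 >= 1
    y2 + y3 >= 2
    y1, y2, y3 >= 0

Solving the primal: x* = (3.25, 8).
  primal value c^T x* = 19.25.
Solving the dual: y* = (0, 1.75, 0.25).
  dual value b^T y* = 19.25.
Strong duality: c^T x* = b^T y*. Confirmed.

19.25


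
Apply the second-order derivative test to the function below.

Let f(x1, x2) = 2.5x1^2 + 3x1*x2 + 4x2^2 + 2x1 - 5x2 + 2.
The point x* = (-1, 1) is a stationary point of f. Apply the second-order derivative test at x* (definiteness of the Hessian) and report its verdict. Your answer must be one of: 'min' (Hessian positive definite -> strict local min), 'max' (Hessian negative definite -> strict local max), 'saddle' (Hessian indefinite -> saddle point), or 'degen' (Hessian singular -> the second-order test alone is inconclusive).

Compute the Hessian H = grad^2 f:
  H = [[5, 3], [3, 8]]
Verify stationarity: grad f(x*) = H x* + g = (0, 0).
Eigenvalues of H: 3.1459, 9.8541.
Both eigenvalues > 0, so H is positive definite -> x* is a strict local min.

min


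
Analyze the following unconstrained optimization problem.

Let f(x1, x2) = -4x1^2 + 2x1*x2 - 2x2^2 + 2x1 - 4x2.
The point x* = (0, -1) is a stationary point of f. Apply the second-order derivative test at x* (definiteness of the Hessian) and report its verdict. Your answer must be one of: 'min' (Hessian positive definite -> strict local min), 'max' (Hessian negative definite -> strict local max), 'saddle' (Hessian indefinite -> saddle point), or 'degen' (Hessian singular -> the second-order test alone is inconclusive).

Compute the Hessian H = grad^2 f:
  H = [[-8, 2], [2, -4]]
Verify stationarity: grad f(x*) = H x* + g = (0, 0).
Eigenvalues of H: -8.8284, -3.1716.
Both eigenvalues < 0, so H is negative definite -> x* is a strict local max.

max
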